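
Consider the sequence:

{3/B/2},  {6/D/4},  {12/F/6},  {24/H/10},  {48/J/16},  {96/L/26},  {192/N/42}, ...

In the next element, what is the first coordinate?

First coordinate: ×2 each step; 3, 6, 12, 24, 48, 96, 192 → 384.

384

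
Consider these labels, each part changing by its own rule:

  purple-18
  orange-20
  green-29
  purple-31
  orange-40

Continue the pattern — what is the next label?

green-42

For the colour, repeats purple → orange → green: purple, orange, green, purple, orange → green.
Second component: 18, 20, 29, 31, 40 → 42 (alternating steps +2, +9, +2, +9, …).
Combining the parts gives green-42.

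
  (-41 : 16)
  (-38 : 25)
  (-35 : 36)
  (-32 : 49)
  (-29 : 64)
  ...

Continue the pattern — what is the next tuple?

(-26 : 81)

First value: -41, -38, -35, -32, -29 → -26 (+3 each step).
Second value: perfect squares: 4², 5², 6², …, so 16, 25, 36, 49, 64 → 81.
Putting it together: (-26 : 81).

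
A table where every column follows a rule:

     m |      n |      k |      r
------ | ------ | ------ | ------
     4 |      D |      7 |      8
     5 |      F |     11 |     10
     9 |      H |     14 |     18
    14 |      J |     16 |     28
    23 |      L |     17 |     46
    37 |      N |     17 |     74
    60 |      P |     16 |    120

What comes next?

For the column m, each term is the sum of the two before it: 4, 5, 9, 14, 23, 37, 60 → 97.
Column n: letters move forward 2 places in the alphabet; D, F, H, J, L, N, P → R.
Column k: 7, 11, 14, 16, 17, 17, 16 → 14 (differences are 4, 3, 2, … (decreasing by 1 each time)).
For the column r, always 2 × the column m: 8, 10, 18, 28, 46, 74, 120 → 194.
Combining the parts gives 97  R  14  194.

97  R  14  194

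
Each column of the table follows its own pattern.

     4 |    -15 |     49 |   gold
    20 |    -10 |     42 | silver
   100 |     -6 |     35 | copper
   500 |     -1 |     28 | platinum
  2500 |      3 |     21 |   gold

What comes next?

12500  8  14  silver

First component goes 4, 20, 100, 500, 2500 → 12500 (×5 each step).
Second component goes -15, -10, -6, -1, 3 → 8 (alternating steps +5, +4, +5, +4, …).
Third component: −7 each step, so 49, 42, 35, 28, 21 → 14.
Metal goes gold, silver, copper, platinum, gold → silver (repeats gold → silver → copper → platinum).
Putting it together: 12500  8  14  silver.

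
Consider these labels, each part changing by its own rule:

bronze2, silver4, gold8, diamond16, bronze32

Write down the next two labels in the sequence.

silver64 then gold128

Rank goes bronze, silver, gold, diamond, bronze → silver → gold (repeats bronze → silver → gold → diamond).
Second component: 2, 4, 8, 16, 32 → 64 → 128 (×2 each step).
So the next two labels are silver64 and gold128.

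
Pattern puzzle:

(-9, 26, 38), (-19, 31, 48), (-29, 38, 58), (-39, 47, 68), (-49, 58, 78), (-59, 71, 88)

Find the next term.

(-69, 86, 98)

First part: −10 each step; -9, -19, -29, -39, -49, -59 → -69.
Second part goes 26, 31, 38, 47, 58, 71 → 86 (differences are 5, 7, 9, … (increasing by 2 each time)).
Third part: together with the first part always sums to 29; 38, 48, 58, 68, 78, 88 → 98.
Combining the parts gives (-69, 86, 98).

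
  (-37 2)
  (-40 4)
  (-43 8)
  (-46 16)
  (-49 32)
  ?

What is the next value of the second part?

Second part: ×2 each step, so 2, 4, 8, 16, 32 → 64.

64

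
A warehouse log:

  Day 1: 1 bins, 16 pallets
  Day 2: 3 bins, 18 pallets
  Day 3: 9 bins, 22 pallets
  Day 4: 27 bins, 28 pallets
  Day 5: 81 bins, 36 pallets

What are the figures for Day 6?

Bins: ×3 each step, so 1, 3, 9, 27, 81 → 243.
For the pallets, differences are 2, 4, 6, … (increasing by 2 each time): 16, 18, 22, 28, 36 → 46.
So the next record is 243 bins, 46 pallets.

243 bins, 46 pallets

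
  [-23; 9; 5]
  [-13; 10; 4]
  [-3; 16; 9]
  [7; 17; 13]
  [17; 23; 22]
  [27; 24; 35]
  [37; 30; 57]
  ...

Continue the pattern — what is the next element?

[47; 31; 92]

For the first coordinate, +10 each step: -23, -13, -3, 7, 17, 27, 37 → 47.
For the second coordinate, alternating steps +1, +6, +1, +6, …: 9, 10, 16, 17, 23, 24, 30 → 31.
Third coordinate: each term is the sum of the two before it; 5, 4, 9, 13, 22, 35, 57 → 92.
Combining the parts gives [47; 31; 92].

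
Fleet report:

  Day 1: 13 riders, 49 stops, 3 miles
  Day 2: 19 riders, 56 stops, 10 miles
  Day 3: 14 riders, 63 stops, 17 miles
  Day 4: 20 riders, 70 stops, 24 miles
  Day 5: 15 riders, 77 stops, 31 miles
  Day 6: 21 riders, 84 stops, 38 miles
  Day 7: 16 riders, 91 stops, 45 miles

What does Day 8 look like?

22 riders, 98 stops, 52 miles

For the riders, alternating steps +6, −5, +6, −5, …: 13, 19, 14, 20, 15, 21, 16 → 22.
Stops — +7 each step: 49, 56, 63, 70, 77, 84, 91 → 98.
Miles goes 3, 10, 17, 24, 31, 38, 45 → 52 (+7 each step).
Combining the parts gives 22 riders, 98 stops, 52 miles.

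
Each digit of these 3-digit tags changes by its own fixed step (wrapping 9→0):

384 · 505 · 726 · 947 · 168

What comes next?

First digit — +2 each step, mod 10: 3, 5, 7, 9, 1 → 3.
For the second digit, +2 each step, mod 10: 8, 0, 2, 4, 6 → 8.
Third digit — +1 each step, mod 10: 4, 5, 6, 7, 8 → 9.
Combining the parts gives 389.

389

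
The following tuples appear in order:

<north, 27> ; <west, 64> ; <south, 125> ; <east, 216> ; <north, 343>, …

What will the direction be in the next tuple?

west

Direction — repeats north → west → south → east: north, west, south, east, north → west.
For the second value, perfect cubes: 3³, 4³, 5³, …: 27, 64, 125, 216, 343 → 512.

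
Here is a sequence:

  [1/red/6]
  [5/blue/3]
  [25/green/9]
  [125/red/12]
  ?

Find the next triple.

First coordinate goes 1, 5, 25, 125 → 625 (×5 each step).
Colour — repeats red → blue → green: red, blue, green, red → blue.
Third coordinate: each term is the sum of the two before it, so 6, 3, 9, 12 → 21.
Combining the parts gives [625/blue/21].

[625/blue/21]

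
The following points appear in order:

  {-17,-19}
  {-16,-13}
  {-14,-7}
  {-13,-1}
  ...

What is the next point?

{-11,5}

First coordinate: alternating steps +1, +2, +1, +2, …, so -17, -16, -14, -13 → -11.
Second coordinate goes -19, -13, -7, -1 → 5 (+6 each step).
Combining the parts gives {-11,5}.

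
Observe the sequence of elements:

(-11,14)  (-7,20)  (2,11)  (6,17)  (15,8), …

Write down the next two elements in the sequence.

First slot — alternating steps +4, +9, +4, +9, …: -11, -7, 2, 6, 15 → 19 → 28.
Second slot: 14, 20, 11, 17, 8 → 14 → 5 (alternating steps +6, −9, +6, −9, …).
Putting the parts together: (19,14) and then (28,5).

(19,14), (28,5)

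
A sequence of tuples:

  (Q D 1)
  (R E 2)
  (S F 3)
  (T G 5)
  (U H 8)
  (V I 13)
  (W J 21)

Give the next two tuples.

(X K 34), (Y L 55)

For the first letter, letters move forward 1 place in the alphabet: Q, R, S, T, U, V, W → X → Y.
For the second letter, letters move forward 1 place in the alphabet: D, E, F, G, H, I, J → K → L.
Third value: each term is the sum of the two before it; 1, 2, 3, 5, 8, 13, 21 → 34 → 55.
Putting the parts together: (X K 34) and then (Y L 55).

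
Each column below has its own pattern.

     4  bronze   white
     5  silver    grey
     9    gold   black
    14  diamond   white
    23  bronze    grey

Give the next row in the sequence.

First component: 4, 5, 9, 14, 23 → 37 (each term is the sum of the two before it).
Rank: repeats bronze → silver → gold → diamond; bronze, silver, gold, diamond, bronze → silver.
For the shade, repeats white → grey → black: white, grey, black, white, grey → black.
Putting it together: 37  silver  black.

37  silver  black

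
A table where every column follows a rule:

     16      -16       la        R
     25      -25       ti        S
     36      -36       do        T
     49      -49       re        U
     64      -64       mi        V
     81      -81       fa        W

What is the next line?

100  -100  sol  X

First component: perfect squares: 4², 5², 6², …; 16, 25, 36, 49, 64, 81 → 100.
Second component: -16, -25, -36, -49, -64, -81 → -100 (always the negative of the first component).
Note: runs through the solfège scale do→ti, so la, ti, do, re, mi, fa → sol.
Letter — letters move forward 1 place in the alphabet: R, S, T, U, V, W → X.
So the next line is 100  -100  sol  X.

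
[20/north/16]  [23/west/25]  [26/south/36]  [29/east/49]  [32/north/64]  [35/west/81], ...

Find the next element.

[38/south/100]

For the first slot, +3 each step: 20, 23, 26, 29, 32, 35 → 38.
Direction goes north, west, south, east, north, west → south (repeats north → west → south → east).
Third slot — perfect squares: 4², 5², 6², …: 16, 25, 36, 49, 64, 81 → 100.
So the next element is [38/south/100].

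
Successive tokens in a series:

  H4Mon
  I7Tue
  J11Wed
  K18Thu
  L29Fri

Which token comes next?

M47Sat

Letter: letters move forward 1 place in the alphabet; H, I, J, K, L → M.
Second component goes 4, 7, 11, 18, 29 → 47 (each term is the sum of the two before it).
For the day, runs through the weekdays Mon→Sun: Mon, Tue, Wed, Thu, Fri → Sat.
Combining the parts gives M47Sat.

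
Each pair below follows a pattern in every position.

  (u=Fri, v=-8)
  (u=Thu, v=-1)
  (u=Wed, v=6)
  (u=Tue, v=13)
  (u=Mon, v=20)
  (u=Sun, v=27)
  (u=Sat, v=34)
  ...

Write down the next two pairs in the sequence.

U: runs backward through the weekdays Mon→Sun, so Fri, Thu, Wed, Tue, Mon, Sun, Sat → Fri → Thu.
V: -8, -1, 6, 13, 20, 27, 34 → 41 → 48 (+7 each step).
Putting the parts together: (u=Fri, v=41) and then (u=Thu, v=48).

(u=Fri, v=41), (u=Thu, v=48)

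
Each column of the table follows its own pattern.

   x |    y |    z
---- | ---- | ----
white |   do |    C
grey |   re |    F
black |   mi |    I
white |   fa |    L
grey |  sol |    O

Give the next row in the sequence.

black  la  R

Column x — repeats white → grey → black: white, grey, black, white, grey → black.
Column y goes do, re, mi, fa, sol → la (runs through the solfège scale do→ti).
Column z: letters move forward 3 places in the alphabet, so C, F, I, L, O → R.
Putting it together: black  la  R.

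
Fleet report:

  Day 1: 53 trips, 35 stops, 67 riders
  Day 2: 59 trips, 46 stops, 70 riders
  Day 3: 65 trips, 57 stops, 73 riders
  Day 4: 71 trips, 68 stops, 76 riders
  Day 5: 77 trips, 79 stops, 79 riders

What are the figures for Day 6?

Trips goes 53, 59, 65, 71, 77 → 83 (+6 each step).
Stops goes 35, 46, 57, 68, 79 → 90 (+11 each step).
Riders goes 67, 70, 73, 76, 79 → 82 (+3 each step).
So the next record is 83 trips, 90 stops, 82 riders.

83 trips, 90 stops, 82 riders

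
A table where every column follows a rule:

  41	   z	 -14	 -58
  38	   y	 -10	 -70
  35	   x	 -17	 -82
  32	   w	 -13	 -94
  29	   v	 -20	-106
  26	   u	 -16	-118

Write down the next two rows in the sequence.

First component: −3 each step; 41, 38, 35, 32, 29, 26 → 23 → 20.
For the letter, letters move back 1 place in the alphabet: z, y, x, w, v, u → t → s.
Third component: alternating steps +4, −7, +4, −7, …, so -14, -10, -17, -13, -20, -16 → -23 → -19.
Fourth component: −12 each step; -58, -70, -82, -94, -106, -118 → -130 → -142.
Putting the parts together: 23  t  -23  -130 and then 20  s  -19  -142.

23  t  -23  -130; 20  s  -19  -142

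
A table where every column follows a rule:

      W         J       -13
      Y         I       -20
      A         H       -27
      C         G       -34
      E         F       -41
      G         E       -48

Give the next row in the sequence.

First letter: letters move forward 2 places in the alphabet, wrapping Z→A, so W, Y, A, C, E, G → I.
Second letter: letters move back 1 place in the alphabet, so J, I, H, G, F, E → D.
Third component: −7 each step; -13, -20, -27, -34, -41, -48 → -55.
Putting it together: I  D  -55.

I  D  -55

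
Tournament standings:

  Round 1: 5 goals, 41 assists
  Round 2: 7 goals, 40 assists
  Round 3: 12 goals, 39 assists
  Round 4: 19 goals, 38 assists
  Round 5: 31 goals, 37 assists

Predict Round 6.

50 goals, 36 assists

Goals: each term is the sum of the two before it, so 5, 7, 12, 19, 31 → 50.
Assists goes 41, 40, 39, 38, 37 → 36 (−1 each step).
Putting it together: 50 goals, 36 assists.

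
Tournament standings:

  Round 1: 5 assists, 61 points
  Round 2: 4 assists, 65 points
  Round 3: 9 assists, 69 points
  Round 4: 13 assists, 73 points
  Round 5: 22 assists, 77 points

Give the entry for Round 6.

35 assists, 81 points

Assists: each term is the sum of the two before it, so 5, 4, 9, 13, 22 → 35.
Points: +4 each step; 61, 65, 69, 73, 77 → 81.
Combining the parts gives 35 assists, 81 points.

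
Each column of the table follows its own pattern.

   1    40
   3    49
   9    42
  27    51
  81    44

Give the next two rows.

First component: ×3 each step, so 1, 3, 9, 27, 81 → 243 → 729.
Second component: alternating steps +9, −7, +9, −7, …; 40, 49, 42, 51, 44 → 53 → 46.
So the next two rows are 243  53 and 729  46.

243  53; 729  46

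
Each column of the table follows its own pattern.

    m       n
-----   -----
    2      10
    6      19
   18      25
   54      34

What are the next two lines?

162  40; 486  49

Column m: ×3 each step; 2, 6, 18, 54 → 162 → 486.
For the column n, alternating steps +9, +6, +9, +6, …: 10, 19, 25, 34 → 40 → 49.
So the next two lines are 162  40 and 486  49.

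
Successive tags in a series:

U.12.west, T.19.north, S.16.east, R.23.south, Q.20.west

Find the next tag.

P.27.north

Letter: letters move back 1 place in the alphabet; U, T, S, R, Q → P.
Second component: alternating steps +7, −3, +7, −3, …; 12, 19, 16, 23, 20 → 27.
Direction goes west, north, east, south, west → north (repeats west → north → east → south).
Putting it together: P.27.north.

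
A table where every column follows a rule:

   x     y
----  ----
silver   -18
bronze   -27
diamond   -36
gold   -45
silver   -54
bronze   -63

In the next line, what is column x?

Column x: silver, bronze, diamond, gold, silver, bronze → diamond (repeats silver → bronze → diamond → gold).
Column y: -18, -27, -36, -45, -54, -63 → -72 (−9 each step).

diamond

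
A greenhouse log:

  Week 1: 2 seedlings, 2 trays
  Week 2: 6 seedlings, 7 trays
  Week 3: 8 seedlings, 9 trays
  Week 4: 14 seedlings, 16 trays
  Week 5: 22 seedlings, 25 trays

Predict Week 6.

Seedlings: each term is the sum of the two before it; 2, 6, 8, 14, 22 → 36.
Trays: each term is the sum of the two before it, so 2, 7, 9, 16, 25 → 41.
Putting it together: 36 seedlings, 41 trays.

36 seedlings, 41 trays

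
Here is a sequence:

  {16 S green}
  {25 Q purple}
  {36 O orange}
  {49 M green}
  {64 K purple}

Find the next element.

First slot: perfect squares: 4², 5², 6², …; 16, 25, 36, 49, 64 → 81.
Letter goes S, Q, O, M, K → I (letters move back 2 places in the alphabet).
For the colour, repeats green → purple → orange: green, purple, orange, green, purple → orange.
Putting it together: {81 I orange}.

{81 I orange}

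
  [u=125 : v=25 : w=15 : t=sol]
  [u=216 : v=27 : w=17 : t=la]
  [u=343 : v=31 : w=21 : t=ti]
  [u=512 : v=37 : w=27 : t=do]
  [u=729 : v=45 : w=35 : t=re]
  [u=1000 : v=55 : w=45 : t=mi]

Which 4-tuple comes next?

[u=1331 : v=67 : w=57 : t=fa]

U: perfect cubes: 5³, 6³, 7³, …; 125, 216, 343, 512, 729, 1000 → 1331.
For the v, differences are 2, 4, 6, … (increasing by 2 each time): 25, 27, 31, 37, 45, 55 → 67.
W — always 10 less than the v: 15, 17, 21, 27, 35, 45 → 57.
T: runs through the solfège scale do→ti; sol, la, ti, do, re, mi → fa.
Combining the parts gives [u=1331 : v=67 : w=57 : t=fa].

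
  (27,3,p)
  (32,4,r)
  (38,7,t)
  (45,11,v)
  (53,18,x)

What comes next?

(62,29,z)

First slot: 27, 32, 38, 45, 53 → 62 (differences are 5, 6, 7, … (increasing by 1 each time)).
Second slot: each term is the sum of the two before it; 3, 4, 7, 11, 18 → 29.
Letter goes p, r, t, v, x → z (letters move forward 2 places in the alphabet).
Combining the parts gives (62,29,z).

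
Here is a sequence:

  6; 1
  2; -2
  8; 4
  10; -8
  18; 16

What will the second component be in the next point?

-32

Second component: 1, -2, 4, -8, 16 → -32 (×(-2) each step).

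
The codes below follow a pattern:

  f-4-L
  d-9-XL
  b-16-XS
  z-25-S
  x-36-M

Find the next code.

Letter — letters move back 2 places in the alphabet, wrapping A→Z: f, d, b, z, x → v.
For the second component, perfect squares: 2², 3², 4², …: 4, 9, 16, 25, 36 → 49.
Size goes L, XL, XS, S, M → L (runs through clothing sizes XS→XL).
So the next code is v-49-L.

v-49-L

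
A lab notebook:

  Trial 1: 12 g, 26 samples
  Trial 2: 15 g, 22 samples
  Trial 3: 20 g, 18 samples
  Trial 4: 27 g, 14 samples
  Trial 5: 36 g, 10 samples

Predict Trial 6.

G goes 12, 15, 20, 27, 36 → 47 (differences are 3, 5, 7, … (increasing by 2 each time)).
Samples: −4 each step; 26, 22, 18, 14, 10 → 6.
Combining the parts gives 47 g, 6 samples.

47 g, 6 samples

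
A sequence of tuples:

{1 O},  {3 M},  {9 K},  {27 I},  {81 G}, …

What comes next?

{243 E}

First coordinate: ×3 each step; 1, 3, 9, 27, 81 → 243.
For the letter, letters move back 2 places in the alphabet: O, M, K, I, G → E.
So the next tuple is {243 E}.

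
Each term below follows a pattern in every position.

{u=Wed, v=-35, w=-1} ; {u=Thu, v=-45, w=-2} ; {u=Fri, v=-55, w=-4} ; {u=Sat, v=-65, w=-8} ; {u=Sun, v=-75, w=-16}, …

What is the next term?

U: runs through the weekdays Mon→Sun; Wed, Thu, Fri, Sat, Sun → Mon.
V: −10 each step; -35, -45, -55, -65, -75 → -85.
W — ×2 each step: -1, -2, -4, -8, -16 → -32.
Combining the parts gives {u=Mon, v=-85, w=-32}.

{u=Mon, v=-85, w=-32}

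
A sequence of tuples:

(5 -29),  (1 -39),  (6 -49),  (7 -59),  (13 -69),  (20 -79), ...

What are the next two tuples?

(33 -89), (53 -99)

First coordinate: each term is the sum of the two before it; 5, 1, 6, 7, 13, 20 → 33 → 53.
Second coordinate — −10 each step: -29, -39, -49, -59, -69, -79 → -89 → -99.
Putting the parts together: (33 -89) and then (53 -99).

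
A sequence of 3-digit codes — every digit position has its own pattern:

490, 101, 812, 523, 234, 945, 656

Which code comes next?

First digit: −3 each step, mod 10, so 4, 1, 8, 5, 2, 9, 6 → 3.
Second digit: +1 each step, mod 10, so 9, 0, 1, 2, 3, 4, 5 → 6.
Third digit — +1 each step, mod 10: 0, 1, 2, 3, 4, 5, 6 → 7.
Putting it together: 367.

367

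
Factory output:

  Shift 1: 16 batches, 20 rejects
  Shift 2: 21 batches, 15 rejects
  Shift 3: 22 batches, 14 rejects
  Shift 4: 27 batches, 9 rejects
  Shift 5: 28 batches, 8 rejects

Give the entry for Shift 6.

33 batches, 3 rejects

Batches — alternating steps +5, +1, +5, +1, …: 16, 21, 22, 27, 28 → 33.
Rejects — together with the batches always sums to 36: 20, 15, 14, 9, 8 → 3.
Putting it together: 33 batches, 3 rejects.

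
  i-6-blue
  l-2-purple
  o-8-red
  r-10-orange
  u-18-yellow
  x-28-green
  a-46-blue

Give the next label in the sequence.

d-74-purple

Letter — letters move forward 3 places in the alphabet, wrapping Z→A: i, l, o, r, u, x, a → d.
Second component — each term is the sum of the two before it: 6, 2, 8, 10, 18, 28, 46 → 74.
Colour: repeats blue → purple → red → orange → yellow → green; blue, purple, red, orange, yellow, green, blue → purple.
Combining the parts gives d-74-purple.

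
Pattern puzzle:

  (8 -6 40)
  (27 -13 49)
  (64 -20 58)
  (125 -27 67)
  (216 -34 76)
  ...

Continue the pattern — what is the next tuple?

First part goes 8, 27, 64, 125, 216 → 343 (perfect cubes: 2³, 3³, 4³, …).
Second part: −7 each step, so -6, -13, -20, -27, -34 → -41.
For the third part, +9 each step: 40, 49, 58, 67, 76 → 85.
So the next tuple is (343 -41 85).

(343 -41 85)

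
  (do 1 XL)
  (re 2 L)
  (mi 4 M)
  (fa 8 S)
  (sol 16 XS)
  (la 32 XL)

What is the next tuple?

Note: do, re, mi, fa, sol, la → ti (runs through the solfège scale do→ti).
For the second value, ×2 each step: 1, 2, 4, 8, 16, 32 → 64.
Size goes XL, L, M, S, XS, XL → L (repeats XL → L → M → S → XS).
So the next tuple is (ti 64 L).

(ti 64 L)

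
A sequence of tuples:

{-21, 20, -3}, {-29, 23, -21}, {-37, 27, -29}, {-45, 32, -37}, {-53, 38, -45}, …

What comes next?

{-61, 45, -53}

First part goes -21, -29, -37, -45, -53 → -61 (−8 each step).
Second part goes 20, 23, 27, 32, 38 → 45 (differences are 3, 4, 5, … (increasing by 1 each time)).
Third part: -3, -21, -29, -37, -45 → -53 (always the previous value of the first part).
Combining the parts gives {-61, 45, -53}.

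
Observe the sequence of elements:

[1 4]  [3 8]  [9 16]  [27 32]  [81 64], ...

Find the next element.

First slot: ×3 each step, so 1, 3, 9, 27, 81 → 243.
Second slot goes 4, 8, 16, 32, 64 → 128 (×2 each step).
Combining the parts gives [243 128].

[243 128]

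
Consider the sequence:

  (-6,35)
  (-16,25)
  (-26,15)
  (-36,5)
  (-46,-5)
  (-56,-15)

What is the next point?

First part — −10 each step: -6, -16, -26, -36, -46, -56 → -66.
Second part: −10 each step, so 35, 25, 15, 5, -5, -15 → -25.
Combining the parts gives (-66,-25).

(-66,-25)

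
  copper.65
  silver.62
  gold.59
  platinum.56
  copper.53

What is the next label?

silver.50

Metal: copper, silver, gold, platinum, copper → silver (repeats copper → silver → gold → platinum).
Second component: −3 each step; 65, 62, 59, 56, 53 → 50.
Putting it together: silver.50.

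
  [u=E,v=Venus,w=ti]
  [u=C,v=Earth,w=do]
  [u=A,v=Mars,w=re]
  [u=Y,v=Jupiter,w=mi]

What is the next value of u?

For the u, letters move back 2 places in the alphabet, wrapping A→Z: E, C, A, Y → W.

W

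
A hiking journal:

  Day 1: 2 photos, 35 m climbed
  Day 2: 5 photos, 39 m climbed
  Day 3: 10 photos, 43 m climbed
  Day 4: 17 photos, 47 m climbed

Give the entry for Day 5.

Photos: differences are 3, 5, 7, … (increasing by 2 each time), so 2, 5, 10, 17 → 26.
For the m climbed, +4 each step: 35, 39, 43, 47 → 51.
Putting it together: 26 photos, 51 m climbed.

26 photos, 51 m climbed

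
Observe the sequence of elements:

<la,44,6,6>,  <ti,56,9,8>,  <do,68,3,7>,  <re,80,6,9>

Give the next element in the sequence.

<mi,92,0,8>

Note goes la, ti, do, re → mi (runs through the solfège scale do→ti).
Second slot: +12 each step; 44, 56, 68, 80 → 92.
Third slot goes 6, 9, 3, 6 → 0 (alternating steps +3, −6, +3, −6, …).
For the fourth slot, alternating steps +2, −1, +2, −1, …: 6, 8, 7, 9 → 8.
Putting it together: <mi,92,0,8>.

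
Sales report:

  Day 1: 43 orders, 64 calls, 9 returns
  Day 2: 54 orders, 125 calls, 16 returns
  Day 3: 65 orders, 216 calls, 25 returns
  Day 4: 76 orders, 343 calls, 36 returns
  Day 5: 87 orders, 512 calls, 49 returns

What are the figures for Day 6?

98 orders, 729 calls, 64 returns

Orders goes 43, 54, 65, 76, 87 → 98 (+11 each step).
Calls: perfect cubes: 4³, 5³, 6³, …, so 64, 125, 216, 343, 512 → 729.
Returns: perfect squares: 3², 4², 5², …; 9, 16, 25, 36, 49 → 64.
So the next line is 98 orders, 729 calls, 64 returns.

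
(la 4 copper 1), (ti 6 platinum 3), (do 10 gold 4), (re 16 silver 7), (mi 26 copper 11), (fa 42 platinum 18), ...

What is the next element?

(sol 68 gold 29)

Note: runs through the solfège scale do→ti, so la, ti, do, re, mi, fa → sol.
Second part — each term is the sum of the two before it: 4, 6, 10, 16, 26, 42 → 68.
Metal: repeats copper → platinum → gold → silver; copper, platinum, gold, silver, copper, platinum → gold.
For the fourth part, each term is the sum of the two before it: 1, 3, 4, 7, 11, 18 → 29.
So the next element is (sol 68 gold 29).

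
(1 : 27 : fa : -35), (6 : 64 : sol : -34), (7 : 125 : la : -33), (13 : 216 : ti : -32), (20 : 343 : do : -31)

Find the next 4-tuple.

For the first part, each term is the sum of the two before it: 1, 6, 7, 13, 20 → 33.
For the second part, perfect cubes: 3³, 4³, 5³, …: 27, 64, 125, 216, 343 → 512.
Note: fa, sol, la, ti, do → re (runs through the solfège scale do→ti).
Fourth part goes -35, -34, -33, -32, -31 → -30 (+1 each step).
So the next 4-tuple is (33 : 512 : re : -30).

(33 : 512 : re : -30)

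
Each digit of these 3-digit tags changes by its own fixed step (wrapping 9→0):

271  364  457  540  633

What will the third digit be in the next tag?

6

Third digit: +3 each step, mod 10; 1, 4, 7, 0, 3 → 6.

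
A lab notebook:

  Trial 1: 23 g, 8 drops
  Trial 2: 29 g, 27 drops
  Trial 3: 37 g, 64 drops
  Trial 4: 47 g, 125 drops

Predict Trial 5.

G: differences are 6, 8, 10, … (increasing by 2 each time); 23, 29, 37, 47 → 59.
Drops: perfect cubes: 2³, 3³, 4³, …; 8, 27, 64, 125 → 216.
Combining the parts gives 59 g, 216 drops.

59 g, 216 drops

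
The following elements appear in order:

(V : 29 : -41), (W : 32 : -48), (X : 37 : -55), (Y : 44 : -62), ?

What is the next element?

Letter goes V, W, X, Y → Z (letters move forward 1 place in the alphabet).
For the second entry, differences are 3, 5, 7, … (increasing by 2 each time): 29, 32, 37, 44 → 53.
Third entry — −7 each step: -41, -48, -55, -62 → -69.
Putting it together: (Z : 53 : -69).

(Z : 53 : -69)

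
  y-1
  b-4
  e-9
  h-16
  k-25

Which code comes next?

Letter — letters move forward 3 places in the alphabet, wrapping Z→A: y, b, e, h, k → n.
Second component: 1, 4, 9, 16, 25 → 36 (perfect squares: 1², 2², 3², …).
Combining the parts gives n-36.

n-36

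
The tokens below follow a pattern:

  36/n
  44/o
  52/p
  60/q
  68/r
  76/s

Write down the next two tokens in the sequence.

First component: 36, 44, 52, 60, 68, 76 → 84 → 92 (+8 each step).
Letter — letters move forward 1 place in the alphabet: n, o, p, q, r, s → t → u.
So the next two tokens are 84/t and 92/u.

84/t, 92/u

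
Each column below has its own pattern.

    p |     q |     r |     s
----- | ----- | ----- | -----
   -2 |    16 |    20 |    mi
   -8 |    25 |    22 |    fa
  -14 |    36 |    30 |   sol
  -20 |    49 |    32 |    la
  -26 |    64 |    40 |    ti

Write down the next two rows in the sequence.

-32  81  42  do; -38  100  50  re

Column p — −6 each step: -2, -8, -14, -20, -26 → -32 → -38.
Column q: perfect squares: 4², 5², 6², …; 16, 25, 36, 49, 64 → 81 → 100.
Column r — alternating steps +2, +8, +2, +8, …: 20, 22, 30, 32, 40 → 42 → 50.
For the column s, runs through the solfège scale do→ti: mi, fa, sol, la, ti → do → re.
So the next two rows are -32  81  42  do and -38  100  50  re.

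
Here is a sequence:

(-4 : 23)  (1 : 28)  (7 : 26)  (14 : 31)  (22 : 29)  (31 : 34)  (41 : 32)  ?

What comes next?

(52 : 37)

For the first slot, differences are 5, 6, 7, … (increasing by 1 each time): -4, 1, 7, 14, 22, 31, 41 → 52.
Second slot goes 23, 28, 26, 31, 29, 34, 32 → 37 (alternating steps +5, −2, +5, −2, …).
So the next term is (52 : 37).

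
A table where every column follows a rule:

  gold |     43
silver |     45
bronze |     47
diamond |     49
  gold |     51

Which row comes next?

Rank: repeats gold → silver → bronze → diamond, so gold, silver, bronze, diamond, gold → silver.
Second component goes 43, 45, 47, 49, 51 → 53 (+2 each step).
Combining the parts gives silver  53.

silver  53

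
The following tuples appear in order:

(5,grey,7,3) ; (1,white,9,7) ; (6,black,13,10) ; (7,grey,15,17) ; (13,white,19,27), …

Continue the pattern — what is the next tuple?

First value: 5, 1, 6, 7, 13 → 20 (each term is the sum of the two before it).
Shade: repeats grey → white → black; grey, white, black, grey, white → black.
For the third value, alternating steps +2, +4, +2, +4, …: 7, 9, 13, 15, 19 → 21.
For the fourth value, each term is the sum of the two before it: 3, 7, 10, 17, 27 → 44.
Putting it together: (20,black,21,44).

(20,black,21,44)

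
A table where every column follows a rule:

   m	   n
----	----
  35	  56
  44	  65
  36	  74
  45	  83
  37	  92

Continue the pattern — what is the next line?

Column m: alternating steps +9, −8, +9, −8, …; 35, 44, 36, 45, 37 → 46.
Column n: 56, 65, 74, 83, 92 → 101 (+9 each step).
Putting it together: 46  101.

46  101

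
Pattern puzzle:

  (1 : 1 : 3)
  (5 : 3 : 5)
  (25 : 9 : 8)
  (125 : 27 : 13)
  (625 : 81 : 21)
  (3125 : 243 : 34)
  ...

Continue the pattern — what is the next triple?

(15625 : 729 : 55)

First component: 1, 5, 25, 125, 625, 3125 → 15625 (×5 each step).
Second component: 1, 3, 9, 27, 81, 243 → 729 (×3 each step).
For the third component, each term is the sum of the two before it: 3, 5, 8, 13, 21, 34 → 55.
So the next triple is (15625 : 729 : 55).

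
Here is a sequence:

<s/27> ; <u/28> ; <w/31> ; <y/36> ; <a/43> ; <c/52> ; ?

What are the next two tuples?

<e/63>, <g/76>

Letter: letters move forward 2 places in the alphabet, wrapping Z→A; s, u, w, y, a, c → e → g.
Second slot: differences are 1, 3, 5, … (increasing by 2 each time), so 27, 28, 31, 36, 43, 52 → 63 → 76.
Putting the parts together: <e/63> and then <g/76>.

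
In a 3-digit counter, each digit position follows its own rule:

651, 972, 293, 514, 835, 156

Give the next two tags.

First digit: 6, 9, 2, 5, 8, 1 → 4 → 7 (+3 each step, mod 10).
Second digit goes 5, 7, 9, 1, 3, 5 → 7 → 9 (+2 each step, mod 10).
Third digit — +1 each step, mod 10: 1, 2, 3, 4, 5, 6 → 7 → 8.
Putting the parts together: 477 and then 798.

477 then 798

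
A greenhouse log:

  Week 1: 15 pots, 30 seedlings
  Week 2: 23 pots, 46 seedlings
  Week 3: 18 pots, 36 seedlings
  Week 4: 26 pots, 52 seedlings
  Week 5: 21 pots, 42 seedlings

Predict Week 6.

29 pots, 58 seedlings

Pots: alternating steps +8, −5, +8, −5, …; 15, 23, 18, 26, 21 → 29.
Seedlings — always 2 × the pots: 30, 46, 36, 52, 42 → 58.
Putting it together: 29 pots, 58 seedlings.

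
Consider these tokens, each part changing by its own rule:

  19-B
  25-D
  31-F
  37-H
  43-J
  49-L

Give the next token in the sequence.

55-N

First component: +6 each step; 19, 25, 31, 37, 43, 49 → 55.
Letter: B, D, F, H, J, L → N (letters move forward 2 places in the alphabet).
So the next token is 55-N.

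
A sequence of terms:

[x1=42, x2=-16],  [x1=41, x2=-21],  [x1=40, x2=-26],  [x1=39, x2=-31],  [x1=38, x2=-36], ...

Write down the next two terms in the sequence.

For the x1, −1 each step: 42, 41, 40, 39, 38 → 37 → 36.
X2 goes -16, -21, -26, -31, -36 → -41 → -46 (−5 each step).
So the next two terms are [x1=37, x2=-41] and [x1=36, x2=-46].

[x1=37, x2=-41], [x1=36, x2=-46]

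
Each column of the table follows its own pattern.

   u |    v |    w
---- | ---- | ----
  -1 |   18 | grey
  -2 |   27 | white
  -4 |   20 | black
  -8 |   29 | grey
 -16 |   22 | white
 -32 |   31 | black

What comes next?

Column u goes -1, -2, -4, -8, -16, -32 → -64 (×2 each step).
Column v: alternating steps +9, −7, +9, −7, …; 18, 27, 20, 29, 22, 31 → 24.
Column w goes grey, white, black, grey, white, black → grey (repeats grey → white → black).
So the next line is -64  24  grey.

-64  24  grey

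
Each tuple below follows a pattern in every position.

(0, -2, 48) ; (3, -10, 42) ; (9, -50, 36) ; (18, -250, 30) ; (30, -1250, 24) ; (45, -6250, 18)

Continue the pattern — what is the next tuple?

First slot goes 0, 3, 9, 18, 30, 45 → 63 (differences are 3, 6, 9, … (increasing by 3 each time)).
For the second slot, ×5 each step: -2, -10, -50, -250, -1250, -6250 → -31250.
Third slot: −6 each step; 48, 42, 36, 30, 24, 18 → 12.
Putting it together: (63, -31250, 12).

(63, -31250, 12)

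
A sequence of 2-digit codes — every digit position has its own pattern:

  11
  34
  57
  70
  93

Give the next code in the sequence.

16

First digit — +2 each step, mod 10: 1, 3, 5, 7, 9 → 1.
Second digit — +3 each step, mod 10: 1, 4, 7, 0, 3 → 6.
Combining the parts gives 16.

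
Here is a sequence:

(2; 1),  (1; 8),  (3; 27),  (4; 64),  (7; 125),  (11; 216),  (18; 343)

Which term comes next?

First value — each term is the sum of the two before it: 2, 1, 3, 4, 7, 11, 18 → 29.
Second value: perfect cubes: 1³, 2³, 3³, …; 1, 8, 27, 64, 125, 216, 343 → 512.
So the next term is (29; 512).

(29; 512)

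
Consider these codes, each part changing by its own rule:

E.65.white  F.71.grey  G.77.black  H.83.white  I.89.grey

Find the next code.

J.95.black

Letter — letters move forward 1 place in the alphabet: E, F, G, H, I → J.
Second component: +6 each step; 65, 71, 77, 83, 89 → 95.
For the shade, repeats white → grey → black: white, grey, black, white, grey → black.
Putting it together: J.95.black.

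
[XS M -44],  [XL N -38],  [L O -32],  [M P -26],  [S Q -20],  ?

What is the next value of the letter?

Letter: letters move forward 1 place in the alphabet, so M, N, O, P, Q → R.

R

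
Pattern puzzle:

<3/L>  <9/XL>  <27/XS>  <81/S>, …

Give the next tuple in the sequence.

<243/M>

For the first entry, ×3 each step: 3, 9, 27, 81 → 243.
Size goes L, XL, XS, S → M (runs through clothing sizes XS→XL).
So the next tuple is <243/M>.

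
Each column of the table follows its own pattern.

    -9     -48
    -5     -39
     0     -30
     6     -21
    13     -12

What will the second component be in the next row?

-3

First component: differences are 4, 5, 6, … (increasing by 1 each time); -9, -5, 0, 6, 13 → 21.
Second component: +9 each step, so -48, -39, -30, -21, -12 → -3.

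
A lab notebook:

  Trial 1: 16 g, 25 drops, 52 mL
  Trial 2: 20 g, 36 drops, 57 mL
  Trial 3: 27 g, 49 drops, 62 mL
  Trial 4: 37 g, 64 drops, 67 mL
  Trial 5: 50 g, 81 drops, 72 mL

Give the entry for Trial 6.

66 g, 100 drops, 77 mL

G: 16, 20, 27, 37, 50 → 66 (differences are 4, 7, 10, … (increasing by 3 each time)).
Drops goes 25, 36, 49, 64, 81 → 100 (perfect squares: 5², 6², 7², …).
ML: 52, 57, 62, 67, 72 → 77 (+5 each step).
So the next row is 66 g, 100 drops, 77 mL.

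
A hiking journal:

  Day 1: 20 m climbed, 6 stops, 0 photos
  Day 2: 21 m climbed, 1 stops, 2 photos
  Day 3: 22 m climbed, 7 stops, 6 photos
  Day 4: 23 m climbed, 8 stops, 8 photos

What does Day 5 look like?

For the m climbed, +1 each step: 20, 21, 22, 23 → 24.
For the stops, each term is the sum of the two before it: 6, 1, 7, 8 → 15.
Photos: alternating steps +2, +4, +2, +4, …; 0, 2, 6, 8 → 12.
Combining the parts gives 24 m climbed, 15 stops, 12 photos.

24 m climbed, 15 stops, 12 photos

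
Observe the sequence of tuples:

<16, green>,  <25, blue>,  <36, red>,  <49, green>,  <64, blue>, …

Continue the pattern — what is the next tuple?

<81, red>

First coordinate — perfect squares: 4², 5², 6², …: 16, 25, 36, 49, 64 → 81.
Colour goes green, blue, red, green, blue → red (repeats green → blue → red).
Putting it together: <81, red>.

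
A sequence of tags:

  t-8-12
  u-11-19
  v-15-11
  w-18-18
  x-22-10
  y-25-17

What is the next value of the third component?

9

For the third component, alternating steps +7, −8, +7, −8, …: 12, 19, 11, 18, 10, 17 → 9.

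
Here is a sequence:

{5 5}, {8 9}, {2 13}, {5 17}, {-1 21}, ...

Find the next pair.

First component — alternating steps +3, −6, +3, −6, …: 5, 8, 2, 5, -1 → 2.
Second component: 5, 9, 13, 17, 21 → 25 (+4 each step).
So the next pair is {2 25}.

{2 25}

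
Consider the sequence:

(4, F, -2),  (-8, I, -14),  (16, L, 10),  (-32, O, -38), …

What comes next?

(64, R, 58)

First part goes 4, -8, 16, -32 → 64 (×(-2) each step).
Letter — letters move forward 3 places in the alphabet: F, I, L, O → R.
Third part — always 6 less than the first part: -2, -14, 10, -38 → 58.
So the next triple is (64, R, 58).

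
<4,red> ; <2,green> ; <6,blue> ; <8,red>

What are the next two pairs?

For the first part, each term is the sum of the two before it: 4, 2, 6, 8 → 14 → 22.
Colour: red, green, blue, red → green → blue (repeats red → green → blue).
Putting the parts together: <14,green> and then <22,blue>.

<14,green>, <22,blue>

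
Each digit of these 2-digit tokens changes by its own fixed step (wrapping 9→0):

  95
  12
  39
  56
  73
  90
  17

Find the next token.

34

First digit: +2 each step, mod 10; 9, 1, 3, 5, 7, 9, 1 → 3.
Second digit: −3 each step, mod 10, so 5, 2, 9, 6, 3, 0, 7 → 4.
Combining the parts gives 34.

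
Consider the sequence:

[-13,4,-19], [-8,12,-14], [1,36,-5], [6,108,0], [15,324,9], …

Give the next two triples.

[20,972,14], [29,2916,23]

First entry — alternating steps +5, +9, +5, +9, …: -13, -8, 1, 6, 15 → 20 → 29.
Second entry: ×3 each step; 4, 12, 36, 108, 324 → 972 → 2916.
Third entry: always 6 less than the first entry; -19, -14, -5, 0, 9 → 14 → 23.
Putting the parts together: [20,972,14] and then [29,2916,23].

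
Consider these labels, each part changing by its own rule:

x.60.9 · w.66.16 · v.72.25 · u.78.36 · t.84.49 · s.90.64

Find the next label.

r.96.81

Letter: letters move back 1 place in the alphabet, so x, w, v, u, t, s → r.
Second component goes 60, 66, 72, 78, 84, 90 → 96 (+6 each step).
Third component: perfect squares: 3², 4², 5², …, so 9, 16, 25, 36, 49, 64 → 81.
So the next label is r.96.81.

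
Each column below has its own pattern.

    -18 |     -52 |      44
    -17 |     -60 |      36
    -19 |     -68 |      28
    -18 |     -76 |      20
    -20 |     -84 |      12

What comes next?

First component goes -18, -17, -19, -18, -20 → -19 (alternating steps +1, −2, +1, −2, …).
Second component: −8 each step; -52, -60, -68, -76, -84 → -92.
Third component: −8 each step; 44, 36, 28, 20, 12 → 4.
So the next row is -19  -92  4.

-19  -92  4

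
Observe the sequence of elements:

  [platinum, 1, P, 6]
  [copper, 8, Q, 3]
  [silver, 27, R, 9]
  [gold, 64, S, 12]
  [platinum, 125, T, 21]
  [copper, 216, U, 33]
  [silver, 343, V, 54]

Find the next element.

For the metal, repeats platinum → copper → silver → gold: platinum, copper, silver, gold, platinum, copper, silver → gold.
Second coordinate — perfect cubes: 1³, 2³, 3³, …: 1, 8, 27, 64, 125, 216, 343 → 512.
Letter goes P, Q, R, S, T, U, V → W (letters move forward 1 place in the alphabet).
Fourth coordinate — each term is the sum of the two before it: 6, 3, 9, 12, 21, 33, 54 → 87.
Combining the parts gives [gold, 512, W, 87].

[gold, 512, W, 87]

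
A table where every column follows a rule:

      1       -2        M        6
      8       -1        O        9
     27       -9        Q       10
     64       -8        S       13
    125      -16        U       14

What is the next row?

First component: perfect cubes: 1³, 2³, 3³, …, so 1, 8, 27, 64, 125 → 216.
Second component: alternating steps +1, −8, +1, −8, …; -2, -1, -9, -8, -16 → -15.
Letter: M, O, Q, S, U → W (letters move forward 2 places in the alphabet).
Fourth component: alternating steps +3, +1, +3, +1, …, so 6, 9, 10, 13, 14 → 17.
So the next row is 216  -15  W  17.

216  -15  W  17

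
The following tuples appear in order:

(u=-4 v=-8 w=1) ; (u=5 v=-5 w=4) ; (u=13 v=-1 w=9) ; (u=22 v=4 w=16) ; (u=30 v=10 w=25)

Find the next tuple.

U goes -4, 5, 13, 22, 30 → 39 (alternating steps +9, +8, +9, +8, …).
For the v, differences are 3, 4, 5, … (increasing by 1 each time): -8, -5, -1, 4, 10 → 17.
W: perfect squares: 1², 2², 3², …; 1, 4, 9, 16, 25 → 36.
Putting it together: (u=39 v=17 w=36).

(u=39 v=17 w=36)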